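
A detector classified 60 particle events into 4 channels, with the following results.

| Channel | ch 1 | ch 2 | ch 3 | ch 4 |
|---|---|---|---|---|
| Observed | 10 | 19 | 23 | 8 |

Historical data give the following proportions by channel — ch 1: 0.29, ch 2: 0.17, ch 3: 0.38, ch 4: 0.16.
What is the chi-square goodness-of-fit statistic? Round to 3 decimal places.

11.008

Expected counts E_i = n·p_i: 60×0.29 = 17.4, 60×0.17 = 10.2, 60×0.38 = 22.8, 60×0.16 = 9.6.
cat         O        E   (O−E)²/E
ch 1       10     17.4     3.1471
ch 2       19     10.2     7.5922
ch 3       23     22.8     0.0018
ch 4        8      9.6     0.2667
Sum = 11.008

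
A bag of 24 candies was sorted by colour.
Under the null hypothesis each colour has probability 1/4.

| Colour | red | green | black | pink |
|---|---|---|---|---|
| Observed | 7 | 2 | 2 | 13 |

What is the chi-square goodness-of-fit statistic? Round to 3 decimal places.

13.667

Under H₀ each category has probability 1/4, so each expected count is 24/4 = 6.
cat         O        E   (O−E)²/E
red         7        6     0.1667
green       2        6     2.6667
black       2        6     2.6667
pink       13        6     8.1667
Sum = 13.667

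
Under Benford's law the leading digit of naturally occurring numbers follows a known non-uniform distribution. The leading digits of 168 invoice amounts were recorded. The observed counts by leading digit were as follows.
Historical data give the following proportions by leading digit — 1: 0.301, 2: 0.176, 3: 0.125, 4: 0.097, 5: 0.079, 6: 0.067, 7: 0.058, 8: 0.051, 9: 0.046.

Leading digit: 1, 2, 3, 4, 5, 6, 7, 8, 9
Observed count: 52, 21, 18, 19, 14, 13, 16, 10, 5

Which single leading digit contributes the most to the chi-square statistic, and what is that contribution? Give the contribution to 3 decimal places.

7, 4.017

Expected counts E_i = n·p_i: 168×0.301 = 50.568, 168×0.176 = 29.568, 168×0.125 = 21, 168×0.097 = 16.296, 168×0.079 = 13.272, 168×0.067 = 11.256, 168×0.058 = 9.744, 168×0.051 = 8.568, 168×0.046 = 7.728.
χ² = (52−50.568)²/50.568 + (21−29.568)²/29.568 + (18−21)²/21 + (19−16.296)²/16.296 + (14−13.272)²/13.272 + (13−11.256)²/11.256 + (16−9.744)²/9.744 + (10−8.568)²/8.568 + (5−7.728)²/7.728
   = 0.0406 + 2.4828 + 0.4286 + 0.4487 + 0.0399 + 0.2702 + 4.0166 + 0.2393 + 0.9630
The largest term is for 7: 4.017.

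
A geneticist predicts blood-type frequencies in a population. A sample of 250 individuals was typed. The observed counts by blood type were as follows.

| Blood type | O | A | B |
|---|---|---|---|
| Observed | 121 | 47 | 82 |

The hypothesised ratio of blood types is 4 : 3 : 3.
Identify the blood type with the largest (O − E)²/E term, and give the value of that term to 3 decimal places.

A, 10.453

Ratio total = 10. Expected counts: 250×4/10 = 100, 250×3/10 = 75, 250×3/10 = 75.
O: (121 − 100)²/100 = 441/100 = 4.4100
A: (47 − 75)²/75 = 784/75 = 10.4533
B: (82 − 75)²/75 = 49/75 = 0.6533
The largest term is for A: 10.453.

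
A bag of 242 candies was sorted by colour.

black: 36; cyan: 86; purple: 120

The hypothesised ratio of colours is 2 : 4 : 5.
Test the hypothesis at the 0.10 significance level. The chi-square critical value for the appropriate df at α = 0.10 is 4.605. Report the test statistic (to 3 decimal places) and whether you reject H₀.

Ratio total = 11. Expected counts: 242×2/11 = 44, 242×4/11 = 88, 242×5/11 = 110.
black: (36 − 44)²/44 = 64/44 = 1.4545
cyan: (86 − 88)²/88 = 4/88 = 0.0455
purple: (120 − 110)²/110 = 100/110 = 0.9091
Sum = 2.409
df = 2. Since 2.409 < 4.605, we do not reject H₀.

2.409; do not reject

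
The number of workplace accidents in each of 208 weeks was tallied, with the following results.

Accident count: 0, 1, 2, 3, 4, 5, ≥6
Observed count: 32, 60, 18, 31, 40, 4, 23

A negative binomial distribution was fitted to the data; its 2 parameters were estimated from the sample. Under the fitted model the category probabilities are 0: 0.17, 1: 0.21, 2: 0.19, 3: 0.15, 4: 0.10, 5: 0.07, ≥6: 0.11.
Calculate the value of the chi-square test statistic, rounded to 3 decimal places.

Expected counts E_i = n·p_i: 208×0.17 = 35.36, 208×0.21 = 43.68, 208×0.19 = 39.52, 208×0.15 = 31.2, 208×0.10 = 20.8, 208×0.07 = 14.56, 208×0.11 = 22.88.
cat         O        E   (O−E)²/E
0          32    35.36     0.3193
1          60    43.68     6.0976
2          18    39.52    11.7184
3          31     31.2     0.0013
4          40     20.8    17.7231
5           4    14.56     7.6589
≥6         23    22.88     0.0006
Sum = 43.519

43.519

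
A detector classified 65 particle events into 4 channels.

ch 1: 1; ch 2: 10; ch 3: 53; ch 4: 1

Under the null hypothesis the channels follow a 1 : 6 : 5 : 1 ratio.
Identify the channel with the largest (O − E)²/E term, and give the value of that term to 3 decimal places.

Ratio total = 13. Expected counts: 65×1/13 = 5, 65×6/13 = 30, 65×5/13 = 25, 65×1/13 = 5.
χ² = (1−5)²/5 + (10−30)²/30 + (53−25)²/25 + (1−5)²/5
   = 3.2000 + 13.3333 + 31.3600 + 3.2000
The largest term is for ch 3: 31.360.

ch 3, 31.360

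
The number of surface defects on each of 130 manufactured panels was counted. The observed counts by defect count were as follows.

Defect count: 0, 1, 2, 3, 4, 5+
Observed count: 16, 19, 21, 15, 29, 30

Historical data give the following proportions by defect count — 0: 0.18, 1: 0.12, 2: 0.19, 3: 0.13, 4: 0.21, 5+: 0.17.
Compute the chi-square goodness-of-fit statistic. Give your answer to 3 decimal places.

6.779

Expected counts E_i = n·p_i: 130×0.18 = 23.4, 130×0.12 = 15.6, 130×0.19 = 24.7, 130×0.13 = 16.9, 130×0.21 = 27.3, 130×0.17 = 22.1.
0: (16 − 23.4)²/23.4 = 54.76/23.4 = 2.3402
1: (19 − 15.6)²/15.6 = 11.56/15.6 = 0.7410
2: (21 − 24.7)²/24.7 = 13.69/24.7 = 0.5543
3: (15 − 16.9)²/16.9 = 3.61/16.9 = 0.2136
4: (29 − 27.3)²/27.3 = 2.89/27.3 = 0.1059
5+: (30 − 22.1)²/22.1 = 62.41/22.1 = 2.8240
Sum = 6.779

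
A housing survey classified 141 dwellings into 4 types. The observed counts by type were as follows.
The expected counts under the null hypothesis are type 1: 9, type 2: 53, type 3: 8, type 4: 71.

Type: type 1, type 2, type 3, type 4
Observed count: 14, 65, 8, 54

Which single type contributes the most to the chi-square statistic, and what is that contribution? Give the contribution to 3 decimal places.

type 4, 4.070

type 1: (14 − 9)²/9 = 25/9 = 2.7778
type 2: (65 − 53)²/53 = 144/53 = 2.7170
type 3: (8 − 8)²/8 = 0/8 = 0.0000
type 4: (54 − 71)²/71 = 289/71 = 4.0704
The largest term is for type 4: 4.070.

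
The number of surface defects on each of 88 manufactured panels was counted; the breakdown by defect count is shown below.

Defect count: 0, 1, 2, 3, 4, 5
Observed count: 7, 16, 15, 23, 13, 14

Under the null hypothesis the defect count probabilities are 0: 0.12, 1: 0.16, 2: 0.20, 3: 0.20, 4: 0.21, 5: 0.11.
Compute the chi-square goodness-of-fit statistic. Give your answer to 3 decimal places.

Expected counts E_i = n·p_i: 88×0.12 = 10.56, 88×0.16 = 14.08, 88×0.20 = 17.6, 88×0.20 = 17.6, 88×0.21 = 18.48, 88×0.11 = 9.68.
0: (7 − 10.56)²/10.56 = 12.6736/10.56 = 1.2002
1: (16 − 14.08)²/14.08 = 3.6864/14.08 = 0.2618
2: (15 − 17.6)²/17.6 = 6.76/17.6 = 0.3841
3: (23 − 17.6)²/17.6 = 29.16/17.6 = 1.6568
4: (13 − 18.48)²/18.48 = 30.0304/18.48 = 1.6250
5: (14 − 9.68)²/9.68 = 18.6624/9.68 = 1.9279
Sum = 7.056

7.056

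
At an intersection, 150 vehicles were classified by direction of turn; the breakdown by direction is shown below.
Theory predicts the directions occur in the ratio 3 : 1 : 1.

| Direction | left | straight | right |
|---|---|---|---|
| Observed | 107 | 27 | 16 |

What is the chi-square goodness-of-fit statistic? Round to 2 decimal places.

Ratio total = 5. Expected counts: 150×3/5 = 90, 150×1/5 = 30, 150×1/5 = 30.
left: (107 − 90)²/90 = 289/90 = 3.211
straight: (27 − 30)²/30 = 9/30 = 0.300
right: (16 − 30)²/30 = 196/30 = 6.533
Sum = 10.04

10.04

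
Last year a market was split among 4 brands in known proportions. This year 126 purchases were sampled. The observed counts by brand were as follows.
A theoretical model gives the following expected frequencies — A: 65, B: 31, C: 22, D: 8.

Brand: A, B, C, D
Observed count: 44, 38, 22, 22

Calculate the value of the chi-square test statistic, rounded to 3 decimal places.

32.865

A: (44 − 65)²/65 = 441/65 = 6.7846
B: (38 − 31)²/31 = 49/31 = 1.5806
C: (22 − 22)²/22 = 0/22 = 0.0000
D: (22 − 8)²/8 = 196/8 = 24.5000
Sum = 32.865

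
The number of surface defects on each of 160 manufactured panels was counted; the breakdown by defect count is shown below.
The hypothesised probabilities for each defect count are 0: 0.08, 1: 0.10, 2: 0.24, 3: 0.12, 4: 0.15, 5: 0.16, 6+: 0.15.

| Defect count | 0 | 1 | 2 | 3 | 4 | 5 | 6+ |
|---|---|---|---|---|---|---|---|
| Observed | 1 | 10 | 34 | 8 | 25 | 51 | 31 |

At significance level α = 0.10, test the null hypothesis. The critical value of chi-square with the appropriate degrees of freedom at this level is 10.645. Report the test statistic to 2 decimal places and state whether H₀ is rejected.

47.45; reject

Expected counts E_i = n·p_i: 160×0.08 = 12.8, 160×0.10 = 16, 160×0.24 = 38.4, 160×0.12 = 19.2, 160×0.15 = 24, 160×0.16 = 25.6, 160×0.15 = 24.
cat         O        E   (O−E)²/E
0           1     12.8     10.878
1          10       16      2.250
2          34     38.4      0.504
3           8     19.2      6.533
4          25       24      0.042
5          51     25.6     25.202
6+         31       24      2.042
Sum = 47.45
df = 6. Since 47.45 > 10.645, we reject H₀.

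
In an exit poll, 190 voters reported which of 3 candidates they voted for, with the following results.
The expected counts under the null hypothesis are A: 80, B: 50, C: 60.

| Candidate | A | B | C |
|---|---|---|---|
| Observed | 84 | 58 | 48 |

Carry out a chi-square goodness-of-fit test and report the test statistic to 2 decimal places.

3.88

χ² = (84−80)²/80 + (58−50)²/50 + (48−60)²/60
   = 0.200 + 1.280 + 2.400
Sum = 3.88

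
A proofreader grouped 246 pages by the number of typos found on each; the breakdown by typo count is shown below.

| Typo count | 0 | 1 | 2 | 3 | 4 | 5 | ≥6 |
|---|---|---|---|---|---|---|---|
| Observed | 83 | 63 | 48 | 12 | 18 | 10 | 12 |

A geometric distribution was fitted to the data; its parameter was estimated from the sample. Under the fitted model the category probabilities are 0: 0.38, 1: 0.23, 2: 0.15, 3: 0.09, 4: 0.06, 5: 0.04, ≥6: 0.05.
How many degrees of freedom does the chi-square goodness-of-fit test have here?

There are k = 7 categories and 1 parameter estimated from the data, so df = 7 − 1 − 1 = 5.

5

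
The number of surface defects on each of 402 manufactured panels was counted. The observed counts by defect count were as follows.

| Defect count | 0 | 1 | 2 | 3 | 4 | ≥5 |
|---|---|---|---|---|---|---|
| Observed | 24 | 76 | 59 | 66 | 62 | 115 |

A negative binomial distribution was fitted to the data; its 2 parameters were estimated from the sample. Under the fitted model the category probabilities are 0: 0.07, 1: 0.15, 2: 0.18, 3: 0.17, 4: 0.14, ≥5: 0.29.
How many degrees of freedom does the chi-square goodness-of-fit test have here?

3

There are k = 6 categories and 2 parameters estimated from the data, so df = 6 − 1 − 2 = 3.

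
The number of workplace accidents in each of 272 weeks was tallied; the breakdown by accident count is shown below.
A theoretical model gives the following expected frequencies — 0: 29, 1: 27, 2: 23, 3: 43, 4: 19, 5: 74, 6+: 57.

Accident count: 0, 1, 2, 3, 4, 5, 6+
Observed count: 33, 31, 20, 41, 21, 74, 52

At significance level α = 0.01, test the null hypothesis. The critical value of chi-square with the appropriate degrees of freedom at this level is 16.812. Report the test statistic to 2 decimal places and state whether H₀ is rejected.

χ² = (33−29)²/29 + (31−27)²/27 + (20−23)²/23 + (41−43)²/43 + (21−19)²/19 + (74−74)²/74 + (52−57)²/57
   = 0.552 + 0.593 + 0.391 + 0.093 + 0.211 + 0.000 + 0.439
Sum = 2.28
df = 6. Since 2.28 < 16.812, we do not reject H₀.

2.28; do not reject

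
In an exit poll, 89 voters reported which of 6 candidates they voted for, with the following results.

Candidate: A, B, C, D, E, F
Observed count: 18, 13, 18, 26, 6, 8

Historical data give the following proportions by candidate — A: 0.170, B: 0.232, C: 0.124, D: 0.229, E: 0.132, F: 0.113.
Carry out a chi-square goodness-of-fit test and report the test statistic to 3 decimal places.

12.554

Expected counts E_i = n·p_i: 89×0.170 = 15.13, 89×0.232 = 20.648, 89×0.124 = 11.036, 89×0.229 = 20.381, 89×0.132 = 11.748, 89×0.113 = 10.057.
cat         O        E   (O−E)²/E
A          18    15.13     0.5444
B          13   20.648     2.8328
C          18   11.036     4.3945
D          26   20.381     1.5491
E           6   11.748     2.8124
F           8   10.057     0.4207
Sum = 12.554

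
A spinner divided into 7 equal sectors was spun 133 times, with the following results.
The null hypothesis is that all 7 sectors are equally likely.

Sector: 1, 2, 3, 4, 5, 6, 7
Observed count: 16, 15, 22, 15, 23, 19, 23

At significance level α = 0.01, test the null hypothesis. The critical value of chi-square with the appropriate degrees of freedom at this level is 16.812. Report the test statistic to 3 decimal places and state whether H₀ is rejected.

Under H₀ each category has probability 1/7, so each expected count is 133/7 = 19.
χ² = (16−19)²/19 + (15−19)²/19 + (22−19)²/19 + (15−19)²/19 + (23−19)²/19 + (19−19)²/19 + (23−19)²/19
   = 0.4737 + 0.8421 + 0.4737 + 0.8421 + 0.8421 + 0.0000 + 0.8421
Sum = 4.316
df = 6. Since 4.316 < 16.812, we do not reject H₀.

4.316; do not reject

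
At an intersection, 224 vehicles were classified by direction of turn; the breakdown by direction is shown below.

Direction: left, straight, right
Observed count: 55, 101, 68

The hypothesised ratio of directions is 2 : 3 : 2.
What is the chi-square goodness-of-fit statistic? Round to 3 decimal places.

1.776

Ratio total = 7. Expected counts: 224×2/7 = 64, 224×3/7 = 96, 224×2/7 = 64.
χ² = (55−64)²/64 + (101−96)²/96 + (68−64)²/64
   = 1.2656 + 0.2604 + 0.2500
Sum = 1.776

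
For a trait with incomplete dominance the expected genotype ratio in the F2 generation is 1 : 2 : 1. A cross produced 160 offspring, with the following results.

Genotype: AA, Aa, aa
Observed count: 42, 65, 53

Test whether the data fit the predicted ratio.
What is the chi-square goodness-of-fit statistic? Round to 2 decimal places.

7.14

Ratio total = 4. Expected counts: 160×1/4 = 40, 160×2/4 = 80, 160×1/4 = 40.
cat         O        E   (O−E)²/E
AA         42       40      0.100
Aa         65       80      2.813
aa         53       40      4.225
Sum = 7.14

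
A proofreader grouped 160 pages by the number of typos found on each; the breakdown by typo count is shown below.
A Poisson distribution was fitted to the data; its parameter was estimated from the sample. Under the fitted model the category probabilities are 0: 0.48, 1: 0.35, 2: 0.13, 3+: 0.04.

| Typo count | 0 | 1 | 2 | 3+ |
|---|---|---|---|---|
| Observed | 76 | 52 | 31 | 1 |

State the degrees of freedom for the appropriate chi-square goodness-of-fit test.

There are k = 4 categories and 1 parameter estimated from the data, so df = 4 − 1 − 1 = 2.

2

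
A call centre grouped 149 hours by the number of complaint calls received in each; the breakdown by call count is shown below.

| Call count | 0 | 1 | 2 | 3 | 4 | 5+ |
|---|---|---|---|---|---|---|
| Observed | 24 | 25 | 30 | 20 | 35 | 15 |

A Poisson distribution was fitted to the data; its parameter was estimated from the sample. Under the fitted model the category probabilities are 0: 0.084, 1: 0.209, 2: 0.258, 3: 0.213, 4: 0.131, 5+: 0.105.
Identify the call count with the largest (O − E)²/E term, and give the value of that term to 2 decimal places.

4, 12.28

Expected counts E_i = n·p_i: 149×0.084 = 12.516, 149×0.209 = 31.141, 149×0.258 = 38.442, 149×0.213 = 31.737, 149×0.131 = 19.519, 149×0.105 = 15.645.
0: (24 − 12.516)²/12.516 = 131.882256/12.516 = 10.537
1: (25 − 31.141)²/31.141 = 37.711881/31.141 = 1.211
2: (30 − 38.442)²/38.442 = 71.267364/38.442 = 1.854
3: (20 − 31.737)²/31.737 = 137.757169/31.737 = 4.341
4: (35 − 19.519)²/19.519 = 239.661361/19.519 = 12.278
5+: (15 − 15.645)²/15.645 = 0.416025/15.645 = 0.027
The largest term is for 4: 12.28.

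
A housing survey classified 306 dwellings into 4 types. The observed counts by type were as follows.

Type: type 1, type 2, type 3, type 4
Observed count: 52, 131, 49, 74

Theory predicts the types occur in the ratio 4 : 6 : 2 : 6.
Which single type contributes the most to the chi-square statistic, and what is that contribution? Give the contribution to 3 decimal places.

Ratio total = 18. Expected counts: 306×4/18 = 68, 306×6/18 = 102, 306×2/18 = 34, 306×6/18 = 102.
type 1: (52 − 68)²/68 = 256/68 = 3.7647
type 2: (131 − 102)²/102 = 841/102 = 8.2451
type 3: (49 − 34)²/34 = 225/34 = 6.6176
type 4: (74 − 102)²/102 = 784/102 = 7.6863
The largest term is for type 2: 8.245.

type 2, 8.245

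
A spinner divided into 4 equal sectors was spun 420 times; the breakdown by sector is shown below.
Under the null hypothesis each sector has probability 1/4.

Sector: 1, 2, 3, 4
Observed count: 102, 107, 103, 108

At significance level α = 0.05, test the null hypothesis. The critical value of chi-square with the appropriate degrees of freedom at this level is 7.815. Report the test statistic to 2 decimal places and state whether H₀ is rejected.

Expected count for each of the 4 categories: 420/4 = 105.
1: (102 − 105)²/105 = 9/105 = 0.086
2: (107 − 105)²/105 = 4/105 = 0.038
3: (103 − 105)²/105 = 4/105 = 0.038
4: (108 − 105)²/105 = 9/105 = 0.086
Sum = 0.25
df = 3. Since 0.25 < 7.815, we do not reject H₀.

0.25; do not reject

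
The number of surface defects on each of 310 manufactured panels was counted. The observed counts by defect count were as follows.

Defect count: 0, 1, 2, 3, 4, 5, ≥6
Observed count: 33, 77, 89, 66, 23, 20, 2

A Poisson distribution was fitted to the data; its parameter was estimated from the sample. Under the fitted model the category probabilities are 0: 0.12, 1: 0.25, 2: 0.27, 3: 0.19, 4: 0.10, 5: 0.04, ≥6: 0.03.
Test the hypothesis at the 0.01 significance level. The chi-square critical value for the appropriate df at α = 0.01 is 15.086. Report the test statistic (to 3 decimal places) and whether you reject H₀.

14.122; do not reject

Expected counts E_i = n·p_i: 310×0.12 = 37.2, 310×0.25 = 77.5, 310×0.27 = 83.7, 310×0.19 = 58.9, 310×0.10 = 31, 310×0.04 = 12.4, 310×0.03 = 9.3.
0: (33 − 37.2)²/37.2 = 17.64/37.2 = 0.4742
1: (77 − 77.5)²/77.5 = 0.25/77.5 = 0.0032
2: (89 − 83.7)²/83.7 = 28.09/83.7 = 0.3356
3: (66 − 58.9)²/58.9 = 50.41/58.9 = 0.8559
4: (23 − 31)²/31 = 64/31 = 2.0645
5: (20 − 12.4)²/12.4 = 57.76/12.4 = 4.6581
≥6: (2 − 9.3)²/9.3 = 53.29/9.3 = 5.7301
Sum = 14.122
df = 5. Since 14.122 < 15.086, we do not reject H₀.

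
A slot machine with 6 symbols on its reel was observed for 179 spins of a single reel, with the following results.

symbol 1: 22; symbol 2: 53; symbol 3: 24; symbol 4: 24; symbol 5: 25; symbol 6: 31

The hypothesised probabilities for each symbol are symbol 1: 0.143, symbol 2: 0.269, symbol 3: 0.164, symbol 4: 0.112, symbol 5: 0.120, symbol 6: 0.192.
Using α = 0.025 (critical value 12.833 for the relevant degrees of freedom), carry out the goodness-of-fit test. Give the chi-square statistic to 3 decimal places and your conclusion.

3.657; do not reject

Expected counts E_i = n·p_i: 179×0.143 = 25.597, 179×0.269 = 48.151, 179×0.164 = 29.356, 179×0.112 = 20.048, 179×0.120 = 21.48, 179×0.192 = 34.368.
χ² = (22−25.597)²/25.597 + (53−48.151)²/48.151 + (24−29.356)²/29.356 + (24−20.048)²/20.048 + (25−21.48)²/21.48 + (31−34.368)²/34.368
   = 0.5055 + 0.4883 + 0.9772 + 0.7790 + 0.5768 + 0.3301
Sum = 3.657
df = 5. Since 3.657 < 12.833, we do not reject H₀.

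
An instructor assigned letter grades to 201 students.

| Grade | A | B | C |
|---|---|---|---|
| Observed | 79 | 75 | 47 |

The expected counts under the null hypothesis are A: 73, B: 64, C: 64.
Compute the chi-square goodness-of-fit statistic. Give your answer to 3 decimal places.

χ² = (79−73)²/73 + (75−64)²/64 + (47−64)²/64
   = 0.4932 + 1.8906 + 4.5156
Sum = 6.899

6.899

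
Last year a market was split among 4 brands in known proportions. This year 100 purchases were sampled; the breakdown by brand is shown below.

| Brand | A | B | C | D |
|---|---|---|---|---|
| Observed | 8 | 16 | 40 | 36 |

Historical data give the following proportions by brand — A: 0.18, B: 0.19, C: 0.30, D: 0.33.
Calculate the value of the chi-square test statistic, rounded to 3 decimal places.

Expected counts E_i = n·p_i: 100×0.18 = 18, 100×0.19 = 19, 100×0.30 = 30, 100×0.33 = 33.
cat         O        E   (O−E)²/E
A           8       18     5.5556
B          16       19     0.4737
C          40       30     3.3333
D          36       33     0.2727
Sum = 9.635

9.635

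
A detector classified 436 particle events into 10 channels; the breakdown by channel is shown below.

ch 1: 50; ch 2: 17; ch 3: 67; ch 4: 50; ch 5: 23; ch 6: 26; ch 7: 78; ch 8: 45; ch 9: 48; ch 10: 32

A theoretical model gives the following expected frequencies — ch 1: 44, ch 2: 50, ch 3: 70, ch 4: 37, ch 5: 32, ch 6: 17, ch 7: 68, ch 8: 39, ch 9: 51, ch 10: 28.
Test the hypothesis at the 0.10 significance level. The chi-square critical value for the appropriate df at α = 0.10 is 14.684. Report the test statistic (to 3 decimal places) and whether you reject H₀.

cat         O        E   (O−E)²/E
ch 1       50       44     0.8182
ch 2       17       50    21.7800
ch 3       67       70     0.1286
ch 4       50       37     4.5676
ch 5       23       32     2.5313
ch 6       26       17     4.7647
ch 7       78       68     1.4706
ch 8       45       39     0.9231
ch 9       48       51     0.1765
ch 10      32       28     0.5714
Sum = 37.732
df = 9. Since 37.732 > 14.684, we reject H₀.

37.732; reject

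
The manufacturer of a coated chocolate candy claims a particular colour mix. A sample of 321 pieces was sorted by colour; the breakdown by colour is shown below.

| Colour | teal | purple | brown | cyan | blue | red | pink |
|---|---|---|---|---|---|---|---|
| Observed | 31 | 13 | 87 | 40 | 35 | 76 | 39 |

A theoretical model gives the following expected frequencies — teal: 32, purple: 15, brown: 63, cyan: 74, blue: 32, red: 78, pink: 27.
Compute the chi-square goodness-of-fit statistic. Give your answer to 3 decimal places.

30.728

teal: (31 − 32)²/32 = 1/32 = 0.0313
purple: (13 − 15)²/15 = 4/15 = 0.2667
brown: (87 − 63)²/63 = 576/63 = 9.1429
cyan: (40 − 74)²/74 = 1156/74 = 15.6216
blue: (35 − 32)²/32 = 9/32 = 0.2813
red: (76 − 78)²/78 = 4/78 = 0.0513
pink: (39 − 27)²/27 = 144/27 = 5.3333
Sum = 30.728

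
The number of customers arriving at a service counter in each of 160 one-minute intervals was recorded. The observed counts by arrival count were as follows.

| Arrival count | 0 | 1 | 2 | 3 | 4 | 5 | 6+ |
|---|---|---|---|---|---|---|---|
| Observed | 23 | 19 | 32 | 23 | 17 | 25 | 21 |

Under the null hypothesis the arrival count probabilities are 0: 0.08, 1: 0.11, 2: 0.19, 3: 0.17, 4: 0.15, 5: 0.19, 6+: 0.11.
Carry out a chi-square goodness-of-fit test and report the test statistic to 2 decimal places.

12.63

Expected counts E_i = n·p_i: 160×0.08 = 12.8, 160×0.11 = 17.6, 160×0.19 = 30.4, 160×0.17 = 27.2, 160×0.15 = 24, 160×0.19 = 30.4, 160×0.11 = 17.6.
cat         O        E   (O−E)²/E
0          23     12.8      8.128
1          19     17.6      0.111
2          32     30.4      0.084
3          23     27.2      0.649
4          17       24      2.042
5          25     30.4      0.959
6+         21     17.6      0.657
Sum = 12.63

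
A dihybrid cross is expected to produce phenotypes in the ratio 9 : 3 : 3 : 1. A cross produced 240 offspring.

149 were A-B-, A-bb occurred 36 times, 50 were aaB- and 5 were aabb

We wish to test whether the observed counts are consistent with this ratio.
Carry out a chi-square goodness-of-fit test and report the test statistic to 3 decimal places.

Ratio total = 16. Expected counts: 240×9/16 = 135, 240×3/16 = 45, 240×3/16 = 45, 240×1/16 = 15.
cat         O        E   (O−E)²/E
A-B-      149      135     1.4519
A-bb       36       45     1.8000
aaB-       50       45     0.5556
aabb        5       15     6.6667
Sum = 10.474

10.474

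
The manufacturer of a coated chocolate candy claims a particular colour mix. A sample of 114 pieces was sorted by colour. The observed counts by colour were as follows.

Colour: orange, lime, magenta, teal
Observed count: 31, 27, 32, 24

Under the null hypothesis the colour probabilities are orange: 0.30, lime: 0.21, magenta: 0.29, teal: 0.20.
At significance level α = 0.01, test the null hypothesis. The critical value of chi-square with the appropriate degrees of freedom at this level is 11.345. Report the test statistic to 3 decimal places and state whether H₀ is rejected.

0.788; do not reject

Expected counts E_i = n·p_i: 114×0.30 = 34.2, 114×0.21 = 23.94, 114×0.29 = 33.06, 114×0.20 = 22.8.
χ² = (31−34.2)²/34.2 + (27−23.94)²/23.94 + (32−33.06)²/33.06 + (24−22.8)²/22.8
   = 0.2994 + 0.3911 + 0.0340 + 0.0632
Sum = 0.788
df = 3. Since 0.788 < 11.345, we do not reject H₀.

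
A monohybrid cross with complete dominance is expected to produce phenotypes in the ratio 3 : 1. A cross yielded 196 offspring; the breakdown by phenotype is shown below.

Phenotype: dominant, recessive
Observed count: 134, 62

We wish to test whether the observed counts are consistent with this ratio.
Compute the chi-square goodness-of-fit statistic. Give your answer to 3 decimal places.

Ratio total = 4. Expected counts: 196×3/4 = 147, 196×1/4 = 49.
dominant: (134 − 147)²/147 = 169/147 = 1.1497
recessive: (62 − 49)²/49 = 169/49 = 3.4490
Sum = 4.599

4.599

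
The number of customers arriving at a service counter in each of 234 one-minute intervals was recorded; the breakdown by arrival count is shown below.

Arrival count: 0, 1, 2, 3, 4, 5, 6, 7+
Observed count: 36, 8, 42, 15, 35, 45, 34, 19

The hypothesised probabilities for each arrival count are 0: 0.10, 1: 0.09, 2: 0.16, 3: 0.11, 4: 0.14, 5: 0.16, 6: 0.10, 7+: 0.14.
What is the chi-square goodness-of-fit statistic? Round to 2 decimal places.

32.18

Expected counts E_i = n·p_i: 234×0.10 = 23.4, 234×0.09 = 21.06, 234×0.16 = 37.44, 234×0.11 = 25.74, 234×0.14 = 32.76, 234×0.16 = 37.44, 234×0.10 = 23.4, 234×0.14 = 32.76.
cat         O        E   (O−E)²/E
0          36     23.4      6.785
1           8    21.06      8.099
2          42    37.44      0.555
3          15    25.74      4.481
4          35    32.76      0.153
5          45    37.44      1.527
6          34     23.4      4.802
7+         19    32.76      5.780
Sum = 32.18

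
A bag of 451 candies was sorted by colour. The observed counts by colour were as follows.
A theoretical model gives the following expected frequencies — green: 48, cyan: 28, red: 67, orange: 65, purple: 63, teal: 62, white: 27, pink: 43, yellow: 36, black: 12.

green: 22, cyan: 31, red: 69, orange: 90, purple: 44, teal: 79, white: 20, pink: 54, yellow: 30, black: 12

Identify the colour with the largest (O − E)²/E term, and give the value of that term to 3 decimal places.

green, 14.083

green: (22 − 48)²/48 = 676/48 = 14.0833
cyan: (31 − 28)²/28 = 9/28 = 0.3214
red: (69 − 67)²/67 = 4/67 = 0.0597
orange: (90 − 65)²/65 = 625/65 = 9.6154
purple: (44 − 63)²/63 = 361/63 = 5.7302
teal: (79 − 62)²/62 = 289/62 = 4.6613
white: (20 − 27)²/27 = 49/27 = 1.8148
pink: (54 − 43)²/43 = 121/43 = 2.8140
yellow: (30 − 36)²/36 = 36/36 = 1.0000
black: (12 − 12)²/12 = 0/12 = 0.0000
The largest term is for green: 14.083.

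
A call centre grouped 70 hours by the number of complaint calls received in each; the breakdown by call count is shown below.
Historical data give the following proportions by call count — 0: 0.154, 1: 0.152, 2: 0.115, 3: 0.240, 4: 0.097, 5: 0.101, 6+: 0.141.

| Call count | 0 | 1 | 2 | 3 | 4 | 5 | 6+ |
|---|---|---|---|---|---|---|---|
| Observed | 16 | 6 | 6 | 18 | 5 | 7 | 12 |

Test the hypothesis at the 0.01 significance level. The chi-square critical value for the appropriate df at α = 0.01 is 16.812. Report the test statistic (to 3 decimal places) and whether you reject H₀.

6.091; do not reject

Expected counts E_i = n·p_i: 70×0.154 = 10.78, 70×0.152 = 10.64, 70×0.115 = 8.05, 70×0.240 = 16.8, 70×0.097 = 6.79, 70×0.101 = 7.07, 70×0.141 = 9.87.
cat         O        E   (O−E)²/E
0          16    10.78     2.5277
1           6    10.64     2.0235
2           6     8.05     0.5220
3          18     16.8     0.0857
4           5     6.79     0.4719
5           7     7.07     0.0007
6+         12     9.87     0.4597
Sum = 6.091
df = 6. Since 6.091 < 16.812, we do not reject H₀.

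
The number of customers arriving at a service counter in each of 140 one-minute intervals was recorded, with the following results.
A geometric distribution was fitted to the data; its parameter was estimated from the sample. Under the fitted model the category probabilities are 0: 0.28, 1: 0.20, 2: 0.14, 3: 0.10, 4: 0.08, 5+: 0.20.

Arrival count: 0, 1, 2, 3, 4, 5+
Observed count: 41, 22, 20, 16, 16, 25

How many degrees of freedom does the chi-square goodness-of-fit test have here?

4

There are k = 6 categories and 1 parameter estimated from the data, so df = 6 − 1 − 1 = 4.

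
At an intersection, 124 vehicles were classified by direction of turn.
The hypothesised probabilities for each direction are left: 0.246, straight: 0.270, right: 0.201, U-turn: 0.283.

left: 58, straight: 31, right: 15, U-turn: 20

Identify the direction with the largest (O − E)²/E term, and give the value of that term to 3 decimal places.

left, 24.785

Expected counts E_i = n·p_i: 124×0.246 = 30.504, 124×0.270 = 33.48, 124×0.201 = 24.924, 124×0.283 = 35.092.
cat           O        E   (O−E)²/E
left         58   30.504    24.7846
straight     31    33.48     0.1837
right        15   24.924     3.9514
U-turn       20   35.092     6.4906
The largest term is for left: 24.785.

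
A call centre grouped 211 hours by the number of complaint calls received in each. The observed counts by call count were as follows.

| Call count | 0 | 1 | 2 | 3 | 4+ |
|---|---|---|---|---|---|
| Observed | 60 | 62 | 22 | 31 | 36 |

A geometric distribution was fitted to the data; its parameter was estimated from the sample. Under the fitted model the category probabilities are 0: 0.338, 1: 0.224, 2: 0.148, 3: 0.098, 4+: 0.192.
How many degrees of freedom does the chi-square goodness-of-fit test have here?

There are k = 5 categories and 1 parameter estimated from the data, so df = 5 − 1 − 1 = 3.

3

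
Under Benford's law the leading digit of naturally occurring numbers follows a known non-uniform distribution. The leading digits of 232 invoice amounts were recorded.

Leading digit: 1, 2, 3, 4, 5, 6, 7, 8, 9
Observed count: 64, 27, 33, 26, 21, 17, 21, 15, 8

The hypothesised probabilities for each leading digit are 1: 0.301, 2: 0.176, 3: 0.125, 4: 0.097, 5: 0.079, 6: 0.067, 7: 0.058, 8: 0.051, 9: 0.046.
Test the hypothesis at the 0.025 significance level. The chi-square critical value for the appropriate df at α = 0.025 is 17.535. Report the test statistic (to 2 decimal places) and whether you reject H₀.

Expected counts E_i = n·p_i: 232×0.301 = 69.832, 232×0.176 = 40.832, 232×0.125 = 29, 232×0.097 = 22.504, 232×0.079 = 18.328, 232×0.067 = 15.544, 232×0.058 = 13.456, 232×0.051 = 11.832, 232×0.046 = 10.672.
cat         O        E   (O−E)²/E
1          64   69.832      0.487
2          27   40.832      4.686
3          33       29      0.552
4          26   22.504      0.543
5          21   18.328      0.390
6          17   15.544      0.136
7          21   13.456      4.229
8          15   11.832      0.848
9           8   10.672      0.669
Sum = 12.54
df = 8. Since 12.54 < 17.535, we do not reject H₀.

12.54; do not reject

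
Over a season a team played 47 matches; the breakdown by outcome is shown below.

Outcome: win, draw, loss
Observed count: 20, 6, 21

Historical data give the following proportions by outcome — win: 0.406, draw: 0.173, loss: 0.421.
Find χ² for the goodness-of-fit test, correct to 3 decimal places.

Expected counts E_i = n·p_i: 47×0.406 = 19.082, 47×0.173 = 8.131, 47×0.421 = 19.787.
cat         O        E   (O−E)²/E
win        20   19.082     0.0442
draw        6    8.131     0.5585
loss       21   19.787     0.0744
Sum = 0.677

0.677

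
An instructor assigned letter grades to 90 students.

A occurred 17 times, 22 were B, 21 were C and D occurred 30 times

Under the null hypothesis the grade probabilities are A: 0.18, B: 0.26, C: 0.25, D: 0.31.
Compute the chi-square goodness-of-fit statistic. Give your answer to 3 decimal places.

0.381

Expected counts E_i = n·p_i: 90×0.18 = 16.2, 90×0.26 = 23.4, 90×0.25 = 22.5, 90×0.31 = 27.9.
χ² = (17−16.2)²/16.2 + (22−23.4)²/23.4 + (21−22.5)²/22.5 + (30−27.9)²/27.9
   = 0.0395 + 0.0838 + 0.1000 + 0.1581
Sum = 0.381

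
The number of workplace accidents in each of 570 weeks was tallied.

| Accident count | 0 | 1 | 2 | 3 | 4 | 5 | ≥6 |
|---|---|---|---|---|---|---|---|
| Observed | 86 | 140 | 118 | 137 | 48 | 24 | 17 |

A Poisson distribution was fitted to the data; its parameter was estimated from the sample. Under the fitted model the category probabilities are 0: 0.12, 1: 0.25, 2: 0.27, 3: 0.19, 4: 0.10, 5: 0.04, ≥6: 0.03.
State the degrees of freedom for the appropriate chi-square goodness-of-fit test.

5

There are k = 7 categories and 1 parameter estimated from the data, so df = 7 − 1 − 1 = 5.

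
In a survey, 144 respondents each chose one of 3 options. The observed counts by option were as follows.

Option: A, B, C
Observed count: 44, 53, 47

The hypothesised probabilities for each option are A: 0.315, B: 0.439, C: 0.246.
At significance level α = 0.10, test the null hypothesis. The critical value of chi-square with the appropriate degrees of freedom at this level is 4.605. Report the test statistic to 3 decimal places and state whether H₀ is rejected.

5.475; reject

Expected counts E_i = n·p_i: 144×0.315 = 45.36, 144×0.439 = 63.216, 144×0.246 = 35.424.
cat         O        E   (O−E)²/E
A          44    45.36     0.0408
B          53   63.216     1.6510
C          47   35.424     3.7829
Sum = 5.475
df = 2. Since 5.475 > 4.605, we reject H₀.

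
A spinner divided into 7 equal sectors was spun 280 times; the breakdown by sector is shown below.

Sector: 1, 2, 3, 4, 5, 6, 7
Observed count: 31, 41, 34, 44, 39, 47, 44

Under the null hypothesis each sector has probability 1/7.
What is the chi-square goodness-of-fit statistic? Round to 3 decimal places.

Under H₀ each category has probability 1/7, so each expected count is 280/7 = 40.
1: (31 − 40)²/40 = 81/40 = 2.0250
2: (41 − 40)²/40 = 1/40 = 0.0250
3: (34 − 40)²/40 = 36/40 = 0.9000
4: (44 − 40)²/40 = 16/40 = 0.4000
5: (39 − 40)²/40 = 1/40 = 0.0250
6: (47 − 40)²/40 = 49/40 = 1.2250
7: (44 − 40)²/40 = 16/40 = 0.4000
Sum = 5.000

5.000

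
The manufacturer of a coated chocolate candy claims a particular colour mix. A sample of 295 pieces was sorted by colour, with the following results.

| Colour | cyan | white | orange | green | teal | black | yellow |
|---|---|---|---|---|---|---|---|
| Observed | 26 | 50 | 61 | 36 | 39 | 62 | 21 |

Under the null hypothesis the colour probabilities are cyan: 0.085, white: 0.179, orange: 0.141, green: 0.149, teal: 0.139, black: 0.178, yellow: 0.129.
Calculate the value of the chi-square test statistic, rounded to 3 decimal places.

20.132

Expected counts E_i = n·p_i: 295×0.085 = 25.075, 295×0.179 = 52.805, 295×0.141 = 41.595, 295×0.149 = 43.955, 295×0.139 = 41.005, 295×0.178 = 52.51, 295×0.129 = 38.055.
cat         O        E   (O−E)²/E
cyan       26   25.075     0.0341
white      50   52.805     0.1490
orange     61   41.595     9.0529
green      36   43.955     1.4397
teal       39   41.005     0.0980
black      62    52.51     1.7151
yellow     21   38.055     7.6435
Sum = 20.132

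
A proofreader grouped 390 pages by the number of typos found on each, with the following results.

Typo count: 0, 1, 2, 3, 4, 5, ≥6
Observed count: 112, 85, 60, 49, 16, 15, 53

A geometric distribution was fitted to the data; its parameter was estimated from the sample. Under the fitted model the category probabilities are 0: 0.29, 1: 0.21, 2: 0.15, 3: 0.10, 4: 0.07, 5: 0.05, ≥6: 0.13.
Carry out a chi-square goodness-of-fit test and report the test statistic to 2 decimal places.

8.55

Expected counts E_i = n·p_i: 390×0.29 = 113.1, 390×0.21 = 81.9, 390×0.15 = 58.5, 390×0.10 = 39, 390×0.07 = 27.3, 390×0.05 = 19.5, 390×0.13 = 50.7.
0: (112 − 113.1)²/113.1 = 1.21/113.1 = 0.011
1: (85 − 81.9)²/81.9 = 9.61/81.9 = 0.117
2: (60 − 58.5)²/58.5 = 2.25/58.5 = 0.038
3: (49 − 39)²/39 = 100/39 = 2.564
4: (16 − 27.3)²/27.3 = 127.69/27.3 = 4.677
5: (15 − 19.5)²/19.5 = 20.25/19.5 = 1.038
≥6: (53 − 50.7)²/50.7 = 5.29/50.7 = 0.104
Sum = 8.55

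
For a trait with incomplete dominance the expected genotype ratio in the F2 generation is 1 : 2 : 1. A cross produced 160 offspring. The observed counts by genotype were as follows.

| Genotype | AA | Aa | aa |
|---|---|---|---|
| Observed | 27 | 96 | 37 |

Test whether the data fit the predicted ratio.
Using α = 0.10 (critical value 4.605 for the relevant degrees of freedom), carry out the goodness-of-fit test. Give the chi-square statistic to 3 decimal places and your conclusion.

Ratio total = 4. Expected counts: 160×1/4 = 40, 160×2/4 = 80, 160×1/4 = 40.
AA: (27 − 40)²/40 = 169/40 = 4.2250
Aa: (96 − 80)²/80 = 256/80 = 3.2000
aa: (37 − 40)²/40 = 9/40 = 0.2250
Sum = 7.650
df = 2. Since 7.650 > 4.605, we reject H₀.

7.650; reject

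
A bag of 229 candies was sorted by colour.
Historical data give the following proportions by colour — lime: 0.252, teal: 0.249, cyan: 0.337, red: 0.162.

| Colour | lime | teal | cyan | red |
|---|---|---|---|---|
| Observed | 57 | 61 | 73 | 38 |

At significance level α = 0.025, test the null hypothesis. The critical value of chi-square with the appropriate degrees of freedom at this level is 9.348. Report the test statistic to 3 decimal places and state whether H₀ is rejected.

Expected counts E_i = n·p_i: 229×0.252 = 57.708, 229×0.249 = 57.021, 229×0.337 = 77.173, 229×0.162 = 37.098.
cat         O        E   (O−E)²/E
lime       57   57.708     0.0087
teal       61   57.021     0.2777
cyan       73   77.173     0.2256
red        38   37.098     0.0219
Sum = 0.534
df = 3. Since 0.534 < 9.348, we do not reject H₀.

0.534; do not reject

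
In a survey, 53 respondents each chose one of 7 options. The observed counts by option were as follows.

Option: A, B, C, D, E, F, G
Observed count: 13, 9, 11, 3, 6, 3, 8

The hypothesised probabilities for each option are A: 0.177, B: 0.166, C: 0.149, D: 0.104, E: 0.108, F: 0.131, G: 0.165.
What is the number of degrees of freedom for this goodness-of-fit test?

There are k = 7 categories and no parameters were estimated from the data, so df = 7 − 1 = 6.

6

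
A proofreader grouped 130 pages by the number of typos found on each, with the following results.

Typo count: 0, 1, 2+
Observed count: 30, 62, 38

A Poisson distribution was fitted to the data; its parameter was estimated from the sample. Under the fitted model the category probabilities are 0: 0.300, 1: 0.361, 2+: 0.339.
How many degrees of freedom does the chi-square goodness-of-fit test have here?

There are k = 3 categories and 1 parameter estimated from the data, so df = 3 − 1 − 1 = 1.

1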